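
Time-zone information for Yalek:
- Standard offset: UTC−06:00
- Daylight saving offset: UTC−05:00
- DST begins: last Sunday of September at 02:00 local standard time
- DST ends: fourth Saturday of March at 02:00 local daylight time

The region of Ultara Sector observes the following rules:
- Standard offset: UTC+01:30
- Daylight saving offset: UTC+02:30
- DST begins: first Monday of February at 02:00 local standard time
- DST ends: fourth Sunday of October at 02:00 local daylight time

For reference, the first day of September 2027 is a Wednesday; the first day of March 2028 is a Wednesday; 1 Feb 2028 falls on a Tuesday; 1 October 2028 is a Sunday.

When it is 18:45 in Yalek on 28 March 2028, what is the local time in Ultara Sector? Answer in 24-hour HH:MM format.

1 September 2027 is a Wednesday, so Sundays fall on 5, 12, 19, 26; the last is September 26.
1 March 2028 is a Wednesday, so the first Saturday is March 4 and the fourth is March 25.
28 March 2028 does not fall between 26 September 2027 and 25 March 2028, so daylight saving is not in effect and Yalek is at UTC−06:00.
18:45 Yalek + 6h = 00:45 UTC (rolling into the next day, 29 March 2028).
1 February 2028 is a Tuesday, so the first Monday is February 7.
1 October 2028 is a Sunday, so the first Sunday is October 1 and the fourth is October 22.
At the standard offset (UTC+01:30), 00:45 UTC + 1h30m = 02:15 Ultara Sector standard time.
The standard-time date in Ultara Sector, 29 March 2028, lies within the daylight-saving period (7 February – 22 October), so Ultara Sector is on daylight time, UTC+02:30.
00:45 UTC + 2h30m = 03:15 Ultara Sector.

03:15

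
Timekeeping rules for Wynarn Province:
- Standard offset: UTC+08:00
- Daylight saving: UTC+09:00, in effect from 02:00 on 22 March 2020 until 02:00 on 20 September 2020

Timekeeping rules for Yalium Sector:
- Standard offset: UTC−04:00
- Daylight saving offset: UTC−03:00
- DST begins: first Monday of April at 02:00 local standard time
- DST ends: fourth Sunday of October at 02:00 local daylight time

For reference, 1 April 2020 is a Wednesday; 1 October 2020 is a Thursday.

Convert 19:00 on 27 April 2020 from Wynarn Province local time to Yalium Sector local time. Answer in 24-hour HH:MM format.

07:00

Daylight saving runs 22 March – 20 September; 27 April 2020 is inside that window, so Wynarn Province is at UTC+09:00.
19:00 Wynarn Province − 9h = 10:00 UTC.
1 April 2020 is a Wednesday, so the first Monday is April 6.
1 October 2020 is a Thursday, so the first Sunday is October 4 and the fourth is October 25.
At the standard offset (UTC−04:00), 10:00 UTC − 4h = 06:00 Yalium Sector standard time.
The standard-time date in Yalium Sector, 27 April 2020, lies within the daylight-saving period (6 April – 25 October), so Yalium Sector is on daylight time, UTC−03:00.
10:00 UTC − 3h = 07:00 Yalium Sector.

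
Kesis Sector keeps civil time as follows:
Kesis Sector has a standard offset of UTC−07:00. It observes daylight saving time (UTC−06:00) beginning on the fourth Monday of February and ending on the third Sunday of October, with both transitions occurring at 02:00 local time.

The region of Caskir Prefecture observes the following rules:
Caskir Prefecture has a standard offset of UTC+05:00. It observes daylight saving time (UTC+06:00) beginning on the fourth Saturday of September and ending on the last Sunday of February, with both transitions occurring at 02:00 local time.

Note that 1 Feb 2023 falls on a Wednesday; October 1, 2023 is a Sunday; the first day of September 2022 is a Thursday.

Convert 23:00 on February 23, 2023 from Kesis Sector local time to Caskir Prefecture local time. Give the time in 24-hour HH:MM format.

1 February 2023 is a Wednesday, so the first Monday is February 6 and the fourth is February 27.
1 October 2023 is a Sunday, so the first Sunday is October 1 and the third is October 15.
February 23, 2023 is outside the daylight-saving period (27 February – 15 October), so Kesis Sector is on standard time, UTC−07:00.
23:00 Kesis Sector + 7h = 06:00 UTC (rolling into the next day, 24 February 2023).
1 September 2022 is a Thursday, so the first Saturday is September 3 and the fourth is September 24.
1 February 2023 is a Wednesday, so Sundays fall on 5, 12, 19, 26; the last is February 26.
At the standard offset (UTC+05:00), 06:00 UTC + 5h = 11:00 Caskir Prefecture standard time.
The standard-time date in Caskir Prefecture, February 24, 2023, falls between 24 September 2022 and 26 February 2023, so daylight saving is in effect and Caskir Prefecture is at UTC+06:00.
06:00 UTC + 6h = 12:00 Caskir Prefecture.

12:00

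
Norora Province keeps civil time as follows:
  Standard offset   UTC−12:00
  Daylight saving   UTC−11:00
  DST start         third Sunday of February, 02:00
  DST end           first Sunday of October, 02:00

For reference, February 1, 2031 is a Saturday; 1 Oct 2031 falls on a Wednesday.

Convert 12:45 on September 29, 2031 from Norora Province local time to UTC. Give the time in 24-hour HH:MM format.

23:45

1 February 2031 is a Saturday, so the first Sunday is February 2 and the third is February 16.
1 October 2031 is a Wednesday, so the first Sunday is October 5.
Daylight saving runs 16 February – 5 October; September 29, 2031 is inside that window, so Norora Province is at UTC−11:00.
12:45 local + 11h = 23:45 UTC.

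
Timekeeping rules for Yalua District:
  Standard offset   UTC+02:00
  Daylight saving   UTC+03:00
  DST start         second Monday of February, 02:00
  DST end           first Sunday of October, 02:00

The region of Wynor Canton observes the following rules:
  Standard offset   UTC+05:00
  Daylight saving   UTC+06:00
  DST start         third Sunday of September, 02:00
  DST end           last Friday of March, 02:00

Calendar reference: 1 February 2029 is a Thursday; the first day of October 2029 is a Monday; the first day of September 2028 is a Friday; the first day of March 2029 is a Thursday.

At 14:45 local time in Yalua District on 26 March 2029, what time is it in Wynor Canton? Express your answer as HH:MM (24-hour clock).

1 February 2029 is a Thursday, so the first Monday is February 5 and the second is February 12.
1 October 2029 is a Monday, so the first Sunday is October 7.
Daylight saving runs 12 February – 7 October; 26 March 2029 is inside that window, so Yalua District is at UTC+03:00.
14:45 Yalua District − 3h = 11:45 UTC.
1 September 2028 is a Friday, so the first Sunday is September 3 and the third is September 17.
1 March 2029 is a Thursday, so Fridays fall on 2, 9, 16, 23, 30; the last is March 30.
At the standard offset (UTC+05:00), 11:45 UTC + 5h = 16:45 Wynor Canton standard time.
The standard-time date in Wynor Canton, 26 March 2029, lies within the daylight-saving period (17 September 2028 – 30 March 2029), so Wynor Canton is on daylight time, UTC+06:00.
11:45 UTC + 6h = 17:45 Wynor Canton.

17:45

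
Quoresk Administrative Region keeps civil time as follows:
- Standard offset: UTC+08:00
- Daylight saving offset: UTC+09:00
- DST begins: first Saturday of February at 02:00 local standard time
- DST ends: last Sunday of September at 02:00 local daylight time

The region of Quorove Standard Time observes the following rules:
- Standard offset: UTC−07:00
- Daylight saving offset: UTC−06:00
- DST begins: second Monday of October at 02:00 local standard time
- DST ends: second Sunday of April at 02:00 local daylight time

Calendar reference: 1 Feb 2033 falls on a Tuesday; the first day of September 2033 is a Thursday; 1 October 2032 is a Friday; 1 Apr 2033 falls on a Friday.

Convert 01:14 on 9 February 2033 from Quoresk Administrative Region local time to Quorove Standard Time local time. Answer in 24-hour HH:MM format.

10:14

1 February 2033 is a Tuesday, so the first Saturday is February 5.
1 September 2033 is a Thursday, so Sundays fall on 4, 11, 18, 25; the last is September 25.
9 February 2033 lies within the daylight-saving period (5 February – 25 September), so Quoresk Administrative Region is on daylight time, UTC+09:00.
01:14 Quoresk Administrative Region − 9h = 16:14 UTC (rolling into the previous day, 8 February 2033).
1 October 2032 is a Friday, so the first Monday is October 4 and the second is October 11.
1 April 2033 is a Friday, so the first Sunday is April 3 and the second is April 10.
At the standard offset (UTC−07:00), 16:14 UTC − 7h = 09:14 Quorove Standard Time standard time.
The standard-time date in Quorove Standard Time, 8 February 2033, lies within the daylight-saving period (11 October 2032 – 10 April 2033), so Quorove Standard Time is on daylight time, UTC−06:00.
16:14 UTC − 6h = 10:14 Quorove Standard Time.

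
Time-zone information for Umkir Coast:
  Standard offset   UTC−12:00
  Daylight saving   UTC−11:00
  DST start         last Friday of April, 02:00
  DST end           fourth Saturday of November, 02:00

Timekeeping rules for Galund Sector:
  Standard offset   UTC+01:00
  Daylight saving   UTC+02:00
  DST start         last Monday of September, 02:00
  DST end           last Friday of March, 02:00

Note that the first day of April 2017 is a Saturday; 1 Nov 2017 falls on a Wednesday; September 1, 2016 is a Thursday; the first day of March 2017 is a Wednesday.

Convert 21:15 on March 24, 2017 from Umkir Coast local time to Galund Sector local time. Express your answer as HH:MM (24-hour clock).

11:15

1 April 2017 is a Saturday, so Fridays fall on 7, 14, 21, 28; the last is April 28.
1 November 2017 is a Wednesday, so the first Saturday is November 4 and the fourth is November 25.
Daylight saving runs 28 April – 25 November; March 24, 2017 is outside that window, so Umkir Coast is on standard time at UTC−12:00.
21:15 Umkir Coast + 12h = 09:15 UTC (rolling into the next day, 25 March 2017).
1 September 2016 is a Thursday, so Mondays fall on 5, 12, 19, 26; the last is September 26.
1 March 2017 is a Wednesday, so Fridays fall on 3, 10, 17, 24, 31; the last is March 31.
At the standard offset (UTC+01:00), 09:15 UTC + 1h = 10:15 Galund Sector standard time.
The standard-time date in Galund Sector, March 25, 2017, lies within the daylight-saving period (26 September 2016 – 31 March 2017), so Galund Sector is on daylight time, UTC+02:00.
09:15 UTC + 2h = 11:15 Galund Sector.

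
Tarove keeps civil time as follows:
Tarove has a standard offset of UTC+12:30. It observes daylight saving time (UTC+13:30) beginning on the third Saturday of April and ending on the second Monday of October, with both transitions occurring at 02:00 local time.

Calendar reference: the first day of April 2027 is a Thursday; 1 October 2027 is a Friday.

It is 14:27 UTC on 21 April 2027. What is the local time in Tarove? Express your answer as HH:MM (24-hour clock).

03:57

1 April 2027 is a Thursday, so the first Saturday is April 3 and the third is April 17.
1 October 2027 is a Friday, so the first Monday is October 4 and the second is October 11.
At the standard offset (UTC+12:30), 14:27 UTC + 12h30m = 02:57 Tarove standard time (rolling into the next day, 22 April 2027).
The standard-time date in Tarove, 22 April 2027, falls between 17 April and 11 October, so daylight saving is in effect and Tarove is at UTC+13:30.
14:27 UTC + 13h30m = 03:57 local (rolling into the next day, 22 April 2027).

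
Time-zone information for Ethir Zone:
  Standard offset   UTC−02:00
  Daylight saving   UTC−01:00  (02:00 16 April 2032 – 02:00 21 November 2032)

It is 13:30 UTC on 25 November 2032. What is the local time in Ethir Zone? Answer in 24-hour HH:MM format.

At the standard offset (UTC−02:00), 13:30 UTC − 2h = 11:30 Ethir Zone standard time.
The standard-time date in Ethir Zone, 25 November 2032, is outside the daylight-saving period (16 April – 21 November), so Ethir Zone is on standard time, UTC−02:00.
13:30 UTC − 2h = 11:30 local.

11:30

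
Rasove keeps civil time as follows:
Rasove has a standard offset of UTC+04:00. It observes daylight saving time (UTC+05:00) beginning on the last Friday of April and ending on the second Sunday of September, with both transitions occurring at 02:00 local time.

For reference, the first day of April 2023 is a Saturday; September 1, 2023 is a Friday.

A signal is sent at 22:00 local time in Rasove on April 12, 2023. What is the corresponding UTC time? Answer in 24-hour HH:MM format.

18:00

1 April 2023 is a Saturday, so Fridays fall on 7, 14, 21, 28; the last is April 28.
1 September 2023 is a Friday, so the first Sunday is September 3 and the second is September 10.
April 12, 2023 does not fall between 28 April and 10 September, so daylight saving is not in effect and Rasove is at UTC+04:00.
22:00 local − 4h = 18:00 UTC.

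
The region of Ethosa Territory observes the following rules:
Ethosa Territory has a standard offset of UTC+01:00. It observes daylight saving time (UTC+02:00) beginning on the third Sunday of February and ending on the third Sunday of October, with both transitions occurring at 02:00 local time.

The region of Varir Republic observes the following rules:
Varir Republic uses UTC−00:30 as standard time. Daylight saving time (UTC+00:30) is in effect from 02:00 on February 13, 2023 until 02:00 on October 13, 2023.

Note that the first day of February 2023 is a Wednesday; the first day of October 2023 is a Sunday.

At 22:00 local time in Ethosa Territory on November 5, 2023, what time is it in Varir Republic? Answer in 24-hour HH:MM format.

20:30

1 February 2023 is a Wednesday, so the first Sunday is February 5 and the third is February 19.
1 October 2023 is a Sunday, so the first Sunday is October 1 and the third is October 15.
November 5, 2023 is outside the daylight-saving period (19 February – 15 October), so Ethosa Territory is on standard time, UTC+01:00.
22:00 Ethosa Territory − 1h = 21:00 UTC.
At the standard offset (UTC−00:30), 21:00 UTC − 0h30m = 20:30 Varir Republic standard time.
Daylight saving runs 13 February – 13 October; the standard-time date in Varir Republic, November 5, 2023, is outside that window, so Varir Republic is on standard time at UTC−00:30.
21:00 UTC − 0h30m = 20:30 Varir Republic.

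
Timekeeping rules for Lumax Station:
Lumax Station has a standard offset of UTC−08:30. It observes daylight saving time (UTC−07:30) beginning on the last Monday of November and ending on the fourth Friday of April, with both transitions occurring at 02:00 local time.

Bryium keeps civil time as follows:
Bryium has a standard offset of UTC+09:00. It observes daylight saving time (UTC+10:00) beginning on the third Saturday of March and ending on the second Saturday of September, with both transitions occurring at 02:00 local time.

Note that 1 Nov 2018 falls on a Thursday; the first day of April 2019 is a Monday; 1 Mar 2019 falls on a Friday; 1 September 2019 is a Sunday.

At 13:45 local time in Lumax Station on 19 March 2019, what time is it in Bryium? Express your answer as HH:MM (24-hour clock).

07:15

1 November 2018 is a Thursday, so Mondays fall on 5, 12, 19, 26; the last is November 26.
1 April 2019 is a Monday, so the first Friday is April 5 and the fourth is April 26.
19 March 2019 falls between 26 November 2018 and 26 April 2019, so daylight saving is in effect and Lumax Station is at UTC−07:30.
13:45 Lumax Station + 7h30m = 21:15 UTC.
1 March 2019 is a Friday, so the first Saturday is March 2 and the third is March 16.
1 September 2019 is a Sunday, so the first Saturday is September 7 and the second is September 14.
At the standard offset (UTC+09:00), 21:15 UTC + 9h = 06:15 Bryium standard time (rolling into the next day, 20 March 2019).
Daylight saving runs 16 March – 14 September; the standard-time date in Bryium, 20 March 2019, is inside that window, so Bryium is at UTC+10:00.
21:15 UTC + 10h = 07:15 Bryium (rolling into the next day, 20 March 2019).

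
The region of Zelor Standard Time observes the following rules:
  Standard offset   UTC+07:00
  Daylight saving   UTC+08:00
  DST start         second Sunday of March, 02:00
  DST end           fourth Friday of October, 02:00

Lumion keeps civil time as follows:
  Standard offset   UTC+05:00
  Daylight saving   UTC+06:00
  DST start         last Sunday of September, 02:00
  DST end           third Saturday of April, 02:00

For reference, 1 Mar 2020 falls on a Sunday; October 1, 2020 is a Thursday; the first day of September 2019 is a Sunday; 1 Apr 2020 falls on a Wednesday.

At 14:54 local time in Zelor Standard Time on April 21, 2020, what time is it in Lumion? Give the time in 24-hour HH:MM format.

11:54

1 March 2020 is a Sunday, so the first Sunday is March 1 and the second is March 8.
1 October 2020 is a Thursday, so the first Friday is October 2 and the fourth is October 23.
April 21, 2020 lies within the daylight-saving period (8 March – 23 October), so Zelor Standard Time is on daylight time, UTC+08:00.
14:54 Zelor Standard Time − 8h = 06:54 UTC.
1 September 2019 is a Sunday, so Sundays fall on 1, 8, 15, 22, 29; the last is September 29.
1 April 2020 is a Wednesday, so the first Saturday is April 4 and the third is April 18.
At the standard offset (UTC+05:00), 06:54 UTC + 5h = 11:54 Lumion standard time.
The standard-time date in Lumion, April 21, 2020, is outside the daylight-saving period (29 September 2019 – 18 April 2020), so Lumion is on standard time, UTC+05:00.
06:54 UTC + 5h = 11:54 Lumion.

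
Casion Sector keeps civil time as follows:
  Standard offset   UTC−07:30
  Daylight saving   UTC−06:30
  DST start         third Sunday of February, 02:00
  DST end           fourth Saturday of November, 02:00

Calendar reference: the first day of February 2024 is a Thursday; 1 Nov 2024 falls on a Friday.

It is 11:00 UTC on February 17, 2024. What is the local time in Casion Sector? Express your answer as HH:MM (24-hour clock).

1 February 2024 is a Thursday, so the first Sunday is February 4 and the third is February 18.
1 November 2024 is a Friday, so the first Saturday is November 2 and the fourth is November 23.
At the standard offset (UTC−07:30), 11:00 UTC − 7h30m = 03:30 Casion Sector standard time.
The standard-time date in Casion Sector, February 17, 2024, is outside the daylight-saving period (18 February – 23 November), so Casion Sector is on standard time, UTC−07:30.
11:00 UTC − 7h30m = 03:30 local.

03:30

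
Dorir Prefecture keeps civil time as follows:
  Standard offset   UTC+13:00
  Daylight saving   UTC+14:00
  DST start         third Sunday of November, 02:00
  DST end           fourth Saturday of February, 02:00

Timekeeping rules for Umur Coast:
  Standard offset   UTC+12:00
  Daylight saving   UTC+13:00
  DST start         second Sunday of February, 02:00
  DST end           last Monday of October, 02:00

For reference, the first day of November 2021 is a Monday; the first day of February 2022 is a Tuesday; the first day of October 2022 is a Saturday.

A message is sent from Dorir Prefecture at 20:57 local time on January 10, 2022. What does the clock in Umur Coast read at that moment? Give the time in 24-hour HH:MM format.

1 November 2021 is a Monday, so the first Sunday is November 7 and the third is November 21.
1 February 2022 is a Tuesday, so the first Saturday is February 5 and the fourth is February 26.
January 10, 2022 lies within the daylight-saving period (21 November 2021 – 26 February 2022), so Dorir Prefecture is on daylight time, UTC+14:00.
20:57 Dorir Prefecture − 14h = 06:57 UTC.
1 February 2022 is a Tuesday, so the first Sunday is February 6 and the second is February 13.
1 October 2022 is a Saturday, so Mondays fall on 3, 10, 17, 24, 31; the last is October 31.
At the standard offset (UTC+12:00), 06:57 UTC + 12h = 18:57 Umur Coast standard time.
Daylight saving runs 13 February – 31 October; the standard-time date in Umur Coast, January 10, 2022, is outside that window, so Umur Coast is on standard time at UTC+12:00.
06:57 UTC + 12h = 18:57 Umur Coast.

18:57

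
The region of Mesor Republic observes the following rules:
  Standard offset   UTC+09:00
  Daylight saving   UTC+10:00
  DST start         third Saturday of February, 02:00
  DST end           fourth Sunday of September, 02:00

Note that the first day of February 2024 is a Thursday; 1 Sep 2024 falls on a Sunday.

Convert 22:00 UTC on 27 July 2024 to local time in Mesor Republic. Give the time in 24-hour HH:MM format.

1 February 2024 is a Thursday, so the first Saturday is February 3 and the third is February 17.
1 September 2024 is a Sunday, so the first Sunday is September 1 and the fourth is September 22.
At the standard offset (UTC+09:00), 22:00 UTC + 9h = 07:00 Mesor Republic standard time (rolling into the next day, 28 July 2024).
The standard-time date in Mesor Republic, 28 July 2024, lies within the daylight-saving period (17 February – 22 September), so Mesor Republic is on daylight time, UTC+10:00.
22:00 UTC + 10h = 08:00 local (rolling into the next day, 28 July 2024).

08:00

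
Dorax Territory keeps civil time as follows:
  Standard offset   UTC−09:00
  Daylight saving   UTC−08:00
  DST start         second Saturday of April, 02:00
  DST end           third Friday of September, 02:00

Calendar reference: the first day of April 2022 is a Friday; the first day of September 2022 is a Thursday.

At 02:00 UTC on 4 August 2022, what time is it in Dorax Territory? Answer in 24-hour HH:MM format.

18:00

1 April 2022 is a Friday, so the first Saturday is April 2 and the second is April 9.
1 September 2022 is a Thursday, so the first Friday is September 2 and the third is September 16.
At the standard offset (UTC−09:00), 02:00 UTC − 9h = 17:00 Dorax Territory standard time (rolling into the previous day, 3 August 2022).
The standard-time date in Dorax Territory, 3 August 2022, lies within the daylight-saving period (9 April – 16 September), so Dorax Territory is on daylight time, UTC−08:00.
02:00 UTC − 8h = 18:00 local (rolling into the previous day, 3 August 2022).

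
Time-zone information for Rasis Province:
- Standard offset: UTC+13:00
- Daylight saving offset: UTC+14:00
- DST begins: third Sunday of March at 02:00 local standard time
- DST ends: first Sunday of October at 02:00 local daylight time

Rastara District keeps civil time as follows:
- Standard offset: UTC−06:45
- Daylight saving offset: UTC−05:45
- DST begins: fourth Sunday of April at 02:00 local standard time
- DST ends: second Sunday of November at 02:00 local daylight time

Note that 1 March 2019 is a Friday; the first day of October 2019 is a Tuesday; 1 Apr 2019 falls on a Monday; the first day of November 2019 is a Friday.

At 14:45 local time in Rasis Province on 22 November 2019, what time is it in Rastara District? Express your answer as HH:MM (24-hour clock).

1 March 2019 is a Friday, so the first Sunday is March 3 and the third is March 17.
1 October 2019 is a Tuesday, so the first Sunday is October 6.
22 November 2019 is outside the daylight-saving period (17 March – 6 October), so Rasis Province is on standard time, UTC+13:00.
14:45 Rasis Province − 13h = 01:45 UTC.
1 April 2019 is a Monday, so the first Sunday is April 7 and the fourth is April 28.
1 November 2019 is a Friday, so the first Sunday is November 3 and the second is November 10.
At the standard offset (UTC−06:45), 01:45 UTC − 6h45m = 19:00 Rastara District standard time (rolling into the previous day, 21 November 2019).
The standard-time date in Rastara District, 21 November 2019, is outside the daylight-saving period (28 April – 10 November), so Rastara District is on standard time, UTC−06:45.
01:45 UTC − 6h45m = 19:00 Rastara District (rolling into the previous day, 21 November 2019).

19:00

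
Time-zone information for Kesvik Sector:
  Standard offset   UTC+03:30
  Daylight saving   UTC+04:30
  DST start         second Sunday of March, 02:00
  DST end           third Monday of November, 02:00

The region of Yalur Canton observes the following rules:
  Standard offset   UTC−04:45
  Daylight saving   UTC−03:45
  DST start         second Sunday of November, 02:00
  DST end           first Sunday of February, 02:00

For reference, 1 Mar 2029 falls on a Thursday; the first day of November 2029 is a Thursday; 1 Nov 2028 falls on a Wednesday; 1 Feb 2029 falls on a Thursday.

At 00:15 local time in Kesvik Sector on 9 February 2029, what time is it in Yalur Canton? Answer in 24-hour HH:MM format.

1 March 2029 is a Thursday, so the first Sunday is March 4 and the second is March 11.
1 November 2029 is a Thursday, so the first Monday is November 5 and the third is November 19.
Daylight saving runs 11 March – 19 November; 9 February 2029 is outside that window, so Kesvik Sector is on standard time at UTC+03:30.
00:15 Kesvik Sector − 3h30m = 20:45 UTC (rolling into the previous day, 8 February 2029).
1 November 2028 is a Wednesday, so the first Sunday is November 5 and the second is November 12.
1 February 2029 is a Thursday, so the first Sunday is February 4.
At the standard offset (UTC−04:45), 20:45 UTC − 4h45m = 16:00 Yalur Canton standard time.
The standard-time date in Yalur Canton, 8 February 2029, does not fall between 12 November 2028 and 4 February 2029, so daylight saving is not in effect and Yalur Canton is at UTC−04:45.
20:45 UTC − 4h45m = 16:00 Yalur Canton.

16:00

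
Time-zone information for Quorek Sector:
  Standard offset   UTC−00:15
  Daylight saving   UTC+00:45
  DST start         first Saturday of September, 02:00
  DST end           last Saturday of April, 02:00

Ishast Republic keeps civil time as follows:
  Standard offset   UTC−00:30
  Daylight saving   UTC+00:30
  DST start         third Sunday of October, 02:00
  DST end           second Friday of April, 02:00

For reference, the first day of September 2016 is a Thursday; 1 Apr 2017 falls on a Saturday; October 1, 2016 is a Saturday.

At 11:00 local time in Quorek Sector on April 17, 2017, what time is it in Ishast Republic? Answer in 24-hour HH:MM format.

1 September 2016 is a Thursday, so the first Saturday is September 3.
1 April 2017 is a Saturday, so Saturdays fall on 1, 8, 15, 22, 29; the last is April 29.
April 17, 2017 falls between 3 September 2016 and 29 April 2017, so daylight saving is in effect and Quorek Sector is at UTC+00:45.
11:00 Quorek Sector − 0h45m = 10:15 UTC.
1 October 2016 is a Saturday, so the first Sunday is October 2 and the third is October 16.
1 April 2017 is a Saturday, so the first Friday is April 7 and the second is April 14.
At the standard offset (UTC−00:30), 10:15 UTC − 0h30m = 09:45 Ishast Republic standard time.
Daylight saving runs 16 October 2016 – 14 April 2017; the standard-time date in Ishast Republic, April 17, 2017, is outside that window, so Ishast Republic is on standard time at UTC−00:30.
10:15 UTC − 0h30m = 09:45 Ishast Republic.

09:45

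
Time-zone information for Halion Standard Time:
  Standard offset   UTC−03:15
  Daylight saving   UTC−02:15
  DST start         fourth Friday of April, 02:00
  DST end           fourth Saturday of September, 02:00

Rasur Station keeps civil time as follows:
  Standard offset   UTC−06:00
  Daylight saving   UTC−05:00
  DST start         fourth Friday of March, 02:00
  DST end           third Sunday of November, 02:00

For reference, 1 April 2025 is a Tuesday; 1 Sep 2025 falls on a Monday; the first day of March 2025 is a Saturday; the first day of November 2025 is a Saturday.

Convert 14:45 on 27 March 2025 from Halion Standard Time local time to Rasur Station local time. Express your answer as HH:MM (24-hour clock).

1 April 2025 is a Tuesday, so the first Friday is April 4 and the fourth is April 25.
1 September 2025 is a Monday, so the first Saturday is September 6 and the fourth is September 27.
Daylight saving runs 25 April – 27 September; 27 March 2025 is outside that window, so Halion Standard Time is on standard time at UTC−03:15.
14:45 Halion Standard Time + 3h15m = 18:00 UTC.
1 March 2025 is a Saturday, so the first Friday is March 7 and the fourth is March 28.
1 November 2025 is a Saturday, so the first Sunday is November 2 and the third is November 16.
At the standard offset (UTC−06:00), 18:00 UTC − 6h = 12:00 Rasur Station standard time.
The standard-time date in Rasur Station, 27 March 2025, is outside the daylight-saving period (28 March – 16 November), so Rasur Station is on standard time, UTC−06:00.
18:00 UTC − 6h = 12:00 Rasur Station.

12:00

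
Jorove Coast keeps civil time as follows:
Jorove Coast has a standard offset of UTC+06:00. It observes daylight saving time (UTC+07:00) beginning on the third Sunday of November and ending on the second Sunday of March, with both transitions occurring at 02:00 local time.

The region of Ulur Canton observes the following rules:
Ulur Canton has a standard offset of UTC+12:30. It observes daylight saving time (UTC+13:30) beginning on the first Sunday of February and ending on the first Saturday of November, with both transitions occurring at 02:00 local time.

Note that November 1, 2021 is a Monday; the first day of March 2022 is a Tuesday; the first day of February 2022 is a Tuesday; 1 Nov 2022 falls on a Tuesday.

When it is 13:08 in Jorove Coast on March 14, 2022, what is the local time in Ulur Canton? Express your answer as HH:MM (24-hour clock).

20:38

1 November 2021 is a Monday, so the first Sunday is November 7 and the third is November 21.
1 March 2022 is a Tuesday, so the first Sunday is March 6 and the second is March 13.
March 14, 2022 is outside the daylight-saving period (21 November 2021 – 13 March 2022), so Jorove Coast is on standard time, UTC+06:00.
13:08 Jorove Coast − 6h = 07:08 UTC.
1 February 2022 is a Tuesday, so the first Sunday is February 6.
1 November 2022 is a Tuesday, so the first Saturday is November 5.
At the standard offset (UTC+12:30), 07:08 UTC + 12h30m = 19:38 Ulur Canton standard time.
The standard-time date in Ulur Canton, March 14, 2022, lies within the daylight-saving period (6 February – 5 November), so Ulur Canton is on daylight time, UTC+13:30.
07:08 UTC + 13h30m = 20:38 Ulur Canton.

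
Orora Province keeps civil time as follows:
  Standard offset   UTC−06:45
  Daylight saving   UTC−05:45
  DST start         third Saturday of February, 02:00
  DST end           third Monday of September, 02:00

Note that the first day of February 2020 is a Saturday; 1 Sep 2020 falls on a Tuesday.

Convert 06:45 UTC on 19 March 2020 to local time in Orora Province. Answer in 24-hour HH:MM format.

1 February 2020 is a Saturday, so the first Saturday is February 1 and the third is February 15.
1 September 2020 is a Tuesday, so the first Monday is September 7 and the third is September 21.
At the standard offset (UTC−06:45), 06:45 UTC − 6h45m = 00:00 Orora Province standard time.
Daylight saving runs 15 February – 21 September; the standard-time date in Orora Province, 19 March 2020, is inside that window, so Orora Province is at UTC−05:45.
06:45 UTC − 5h45m = 01:00 local.

01:00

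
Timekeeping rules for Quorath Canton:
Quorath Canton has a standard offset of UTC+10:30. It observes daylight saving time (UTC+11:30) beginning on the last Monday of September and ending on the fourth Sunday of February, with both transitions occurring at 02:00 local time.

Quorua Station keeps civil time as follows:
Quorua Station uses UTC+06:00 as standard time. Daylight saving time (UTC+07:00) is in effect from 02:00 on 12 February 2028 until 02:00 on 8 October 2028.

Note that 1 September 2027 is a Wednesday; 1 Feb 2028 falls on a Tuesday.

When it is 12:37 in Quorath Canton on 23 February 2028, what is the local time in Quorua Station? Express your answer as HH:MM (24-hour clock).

1 September 2027 is a Wednesday, so Mondays fall on 6, 13, 20, 27; the last is September 27.
1 February 2028 is a Tuesday, so the first Sunday is February 6 and the fourth is February 27.
23 February 2028 falls between 27 September 2027 and 27 February 2028, so daylight saving is in effect and Quorath Canton is at UTC+11:30.
12:37 Quorath Canton − 11h30m = 01:07 UTC.
At the standard offset (UTC+06:00), 01:07 UTC + 6h = 07:07 Quorua Station standard time.
The standard-time date in Quorua Station, 23 February 2028, lies within the daylight-saving period (12 February – 8 October), so Quorua Station is on daylight time, UTC+07:00.
01:07 UTC + 7h = 08:07 Quorua Station.

08:07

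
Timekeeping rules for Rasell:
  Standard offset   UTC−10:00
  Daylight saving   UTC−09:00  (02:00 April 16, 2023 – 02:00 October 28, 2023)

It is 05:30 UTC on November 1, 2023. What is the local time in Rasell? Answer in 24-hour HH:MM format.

19:30

At the standard offset (UTC−10:00), 05:30 UTC − 10h = 19:30 Rasell standard time (rolling into the previous day, 31 October 2023).
The standard-time date in Rasell, October 31, 2023, is outside the daylight-saving period (16 April – 28 October), so Rasell is on standard time, UTC−10:00.
05:30 UTC − 10h = 19:30 local (rolling into the previous day, 31 October 2023).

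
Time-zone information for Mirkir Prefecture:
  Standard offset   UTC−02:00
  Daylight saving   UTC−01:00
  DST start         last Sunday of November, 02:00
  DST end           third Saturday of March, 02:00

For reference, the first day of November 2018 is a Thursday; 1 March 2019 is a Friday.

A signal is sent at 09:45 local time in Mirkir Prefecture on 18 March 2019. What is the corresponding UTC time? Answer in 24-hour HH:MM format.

11:45

1 November 2018 is a Thursday, so Sundays fall on 4, 11, 18, 25; the last is November 25.
1 March 2019 is a Friday, so the first Saturday is March 2 and the third is March 16.
18 March 2019 does not fall between 25 November 2018 and 16 March 2019, so daylight saving is not in effect and Mirkir Prefecture is at UTC−02:00.
09:45 local + 2h = 11:45 UTC.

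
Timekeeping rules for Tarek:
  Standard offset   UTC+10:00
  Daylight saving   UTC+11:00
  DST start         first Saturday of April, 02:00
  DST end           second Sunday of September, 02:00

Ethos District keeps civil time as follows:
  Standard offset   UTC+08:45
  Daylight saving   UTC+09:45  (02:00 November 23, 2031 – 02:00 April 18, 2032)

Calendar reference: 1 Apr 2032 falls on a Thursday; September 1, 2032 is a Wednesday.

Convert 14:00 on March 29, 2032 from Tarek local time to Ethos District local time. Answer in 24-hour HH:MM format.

1 April 2032 is a Thursday, so the first Saturday is April 3.
1 September 2032 is a Wednesday, so the first Sunday is September 5 and the second is September 12.
March 29, 2032 does not fall between 3 April and 12 September, so daylight saving is not in effect and Tarek is at UTC+10:00.
14:00 Tarek − 10h = 04:00 UTC.
At the standard offset (UTC+08:45), 04:00 UTC + 8h45m = 12:45 Ethos District standard time.
The standard-time date in Ethos District, March 29, 2032, lies within the daylight-saving period (23 November 2031 – 18 April 2032), so Ethos District is on daylight time, UTC+09:45.
04:00 UTC + 9h45m = 13:45 Ethos District.

13:45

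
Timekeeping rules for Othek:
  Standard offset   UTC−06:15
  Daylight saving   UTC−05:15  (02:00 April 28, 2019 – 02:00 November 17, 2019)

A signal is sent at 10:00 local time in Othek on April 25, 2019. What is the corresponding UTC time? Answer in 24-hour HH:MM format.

16:15

April 25, 2019 does not fall between 28 April and 17 November, so daylight saving is not in effect and Othek is at UTC−06:15.
10:00 local + 6h15m = 16:15 UTC.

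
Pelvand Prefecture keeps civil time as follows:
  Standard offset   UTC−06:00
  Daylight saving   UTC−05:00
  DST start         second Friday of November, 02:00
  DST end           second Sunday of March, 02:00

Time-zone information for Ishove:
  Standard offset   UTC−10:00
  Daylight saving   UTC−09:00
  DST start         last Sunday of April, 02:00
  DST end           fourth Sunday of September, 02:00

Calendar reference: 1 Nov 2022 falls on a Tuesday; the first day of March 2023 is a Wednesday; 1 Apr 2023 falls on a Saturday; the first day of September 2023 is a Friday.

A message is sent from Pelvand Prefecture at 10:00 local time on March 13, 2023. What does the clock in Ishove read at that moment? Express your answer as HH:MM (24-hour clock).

1 November 2022 is a Tuesday, so the first Friday is November 4 and the second is November 11.
1 March 2023 is a Wednesday, so the first Sunday is March 5 and the second is March 12.
March 13, 2023 is outside the daylight-saving period (11 November 2022 – 12 March 2023), so Pelvand Prefecture is on standard time, UTC−06:00.
10:00 Pelvand Prefecture + 6h = 16:00 UTC.
1 April 2023 is a Saturday, so Sundays fall on 2, 9, 16, 23, 30; the last is April 30.
1 September 2023 is a Friday, so the first Sunday is September 3 and the fourth is September 24.
At the standard offset (UTC−10:00), 16:00 UTC − 10h = 06:00 Ishove standard time.
The standard-time date in Ishove, March 13, 2023, does not fall between 30 April and 24 September, so daylight saving is not in effect and Ishove is at UTC−10:00.
16:00 UTC − 10h = 06:00 Ishove.

06:00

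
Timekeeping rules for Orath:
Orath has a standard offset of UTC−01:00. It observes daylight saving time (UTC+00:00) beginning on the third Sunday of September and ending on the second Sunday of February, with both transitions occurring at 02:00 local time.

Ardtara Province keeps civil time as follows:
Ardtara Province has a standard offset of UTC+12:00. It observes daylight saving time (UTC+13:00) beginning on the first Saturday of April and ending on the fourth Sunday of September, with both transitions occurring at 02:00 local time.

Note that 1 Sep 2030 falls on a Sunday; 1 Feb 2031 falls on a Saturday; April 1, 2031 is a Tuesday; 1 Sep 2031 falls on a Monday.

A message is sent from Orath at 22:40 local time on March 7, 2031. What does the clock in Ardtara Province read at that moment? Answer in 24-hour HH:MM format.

1 September 2030 is a Sunday, so the first Sunday is September 1 and the third is September 15.
1 February 2031 is a Saturday, so the first Sunday is February 2 and the second is February 9.
Daylight saving runs 15 September 2030 – 9 February 2031; March 7, 2031 is outside that window, so Orath is on standard time at UTC−01:00.
22:40 Orath + 1h = 23:40 UTC.
1 April 2031 is a Tuesday, so the first Saturday is April 5.
1 September 2031 is a Monday, so the first Sunday is September 7 and the fourth is September 28.
At the standard offset (UTC+12:00), 23:40 UTC + 12h = 11:40 Ardtara Province standard time (rolling into the next day, 8 March 2031).
The standard-time date in Ardtara Province, March 8, 2031, is outside the daylight-saving period (5 April – 28 September), so Ardtara Province is on standard time, UTC+12:00.
23:40 UTC + 12h = 11:40 Ardtara Province (rolling into the next day, 8 March 2031).

11:40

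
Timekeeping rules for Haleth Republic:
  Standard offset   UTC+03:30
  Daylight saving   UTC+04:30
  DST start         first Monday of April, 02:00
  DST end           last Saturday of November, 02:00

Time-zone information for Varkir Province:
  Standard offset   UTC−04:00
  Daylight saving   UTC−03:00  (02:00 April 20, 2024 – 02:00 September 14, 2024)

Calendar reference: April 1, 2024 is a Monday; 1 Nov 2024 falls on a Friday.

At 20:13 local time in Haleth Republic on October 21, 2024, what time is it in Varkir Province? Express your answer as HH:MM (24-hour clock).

11:43

1 April 2024 is a Monday, so the first Monday is April 1.
1 November 2024 is a Friday, so Saturdays fall on 2, 9, 16, 23, 30; the last is November 30.
October 21, 2024 falls between 1 April and 30 November, so daylight saving is in effect and Haleth Republic is at UTC+04:30.
20:13 Haleth Republic − 4h30m = 15:43 UTC.
At the standard offset (UTC−04:00), 15:43 UTC − 4h = 11:43 Varkir Province standard time.
The standard-time date in Varkir Province, October 21, 2024, does not fall between 20 April and 14 September, so daylight saving is not in effect and Varkir Province is at UTC−04:00.
15:43 UTC − 4h = 11:43 Varkir Province.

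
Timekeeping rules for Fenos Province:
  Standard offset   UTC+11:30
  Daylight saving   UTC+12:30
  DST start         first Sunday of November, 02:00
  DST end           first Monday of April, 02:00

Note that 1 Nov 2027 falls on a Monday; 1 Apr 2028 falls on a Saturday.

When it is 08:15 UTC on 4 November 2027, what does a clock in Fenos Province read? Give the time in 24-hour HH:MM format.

1 November 2027 is a Monday, so the first Sunday is November 7.
1 April 2028 is a Saturday, so the first Monday is April 3.
At the standard offset (UTC+11:30), 08:15 UTC + 11h30m = 19:45 Fenos Province standard time.
The standard-time date in Fenos Province, 4 November 2027, is outside the daylight-saving period (7 November 2027 – 3 April 2028), so Fenos Province is on standard time, UTC+11:30.
08:15 UTC + 11h30m = 19:45 local.

19:45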